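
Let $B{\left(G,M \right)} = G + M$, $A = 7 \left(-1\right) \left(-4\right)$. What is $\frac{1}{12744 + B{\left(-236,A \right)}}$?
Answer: $\frac{1}{12536} \approx 7.977 \cdot 10^{-5}$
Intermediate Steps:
$A = 28$ ($A = \left(-7\right) \left(-4\right) = 28$)
$\frac{1}{12744 + B{\left(-236,A \right)}} = \frac{1}{12744 + \left(-236 + 28\right)} = \frac{1}{12744 - 208} = \frac{1}{12536}$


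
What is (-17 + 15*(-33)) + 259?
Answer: -253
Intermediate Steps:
(-17 + 15*(-33)) + 259 = (-17 - 495) + 259 = -512 + 259 = -253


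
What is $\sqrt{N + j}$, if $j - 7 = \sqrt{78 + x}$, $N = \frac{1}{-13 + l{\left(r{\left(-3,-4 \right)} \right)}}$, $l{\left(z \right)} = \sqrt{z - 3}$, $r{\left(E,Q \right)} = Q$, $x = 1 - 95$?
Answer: $\sqrt{\frac{-1 + \left(7 + 4 i\right) \left(13 - i \sqrt{7}\right)}{13 - i \sqrt{7}}} \approx 2.731 + 0.72958 i$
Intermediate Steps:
$x = -94$ ($x = 1 - 95 = -94$)
$l{\left(z \right)} = \sqrt{-3 + z}$
$N = \frac{1}{-13 + i \sqrt{7}}$ ($N = \frac{1}{-13 + \sqrt{-3 - 4}} = \frac{1}{-13 + \sqrt{-7}} = \frac{1}{-13 + i \sqrt{7}} \approx -0.073864 - 0.015033 i$)
$j = 7 + 4 i$ ($j = 7 + \sqrt{78 - 94} = 7 + \sqrt{-16} = 7 + 4 i \approx 7.0 + 4.0 i$)
$\sqrt{N + j} = \sqrt{\left(- \frac{13}{176} - \frac{i \sqrt{7}}{176}\right) + \left(7 + 4 i\right)} = \sqrt{\frac{1219}{176} + 4 i - \frac{i \sqrt{7}}{176}}$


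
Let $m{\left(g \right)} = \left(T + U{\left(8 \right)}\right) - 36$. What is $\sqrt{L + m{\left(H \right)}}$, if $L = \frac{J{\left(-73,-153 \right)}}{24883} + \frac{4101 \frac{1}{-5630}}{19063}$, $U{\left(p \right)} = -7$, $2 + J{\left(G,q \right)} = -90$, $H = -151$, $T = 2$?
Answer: $\frac{i \sqrt{292434217758664066169070910}}{2670560261270} \approx 6.4034 i$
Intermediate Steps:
$J{\left(G,q \right)} = -92$ ($J{\left(G,q \right)} = -2 - 90 = -92$)
$m{\left(g \right)} = -41$ ($m{\left(g \right)} = \left(2 - 7\right) - 36 = -5 - 36 = -41$)
$L = - \frac{9975916663}{2670560261270}$ ($L = - \frac{92}{24883} + \frac{4101 \frac{1}{-5630}}{19063} = \left(-92\right) \frac{1}{24883} + 4101 \left(- \frac{1}{5630}\right) \frac{1}{19063} = - \frac{92}{24883} - \frac{4101}{107324690} = - \frac{9975916663}{2670560261270} \approx -0.0037355$)
$\sqrt{L + m{\left(H \right)}} = \sqrt{- \frac{9975916663}{2670560261270} - 41} = \sqrt{- \frac{109502946628733}{2670560261270}} = \frac{i \sqrt{292434217758664066169070910}}{2670560261270}$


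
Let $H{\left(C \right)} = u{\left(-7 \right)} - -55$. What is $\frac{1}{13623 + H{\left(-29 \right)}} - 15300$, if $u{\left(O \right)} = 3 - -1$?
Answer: $- \frac{209334599}{13682} \approx -15300.0$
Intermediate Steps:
$u{\left(O \right)} = 4$ ($u{\left(O \right)} = 3 + 1 = 4$)
$H{\left(C \right)} = 59$ ($H{\left(C \right)} = 4 - -55 = 4 + 55 = 59$)
$\frac{1}{13623 + H{\left(-29 \right)}} - 15300 = \frac{1}{13623 + 59} - 15300 = \frac{1}{13682} - 15300 = - \frac{209334599}{13682}$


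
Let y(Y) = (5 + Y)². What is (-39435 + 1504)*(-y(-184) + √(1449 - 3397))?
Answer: 1215347171 - 75862*I*√487 ≈ 1.2153e+9 - 1.6741e+6*I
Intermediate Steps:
(-39435 + 1504)*(-y(-184) + √(1449 - 3397)) = (-39435 + 1504)*(-(5 - 184)² + √(1449 - 3397)) = -37931*(-1*(-179)² + √(-1948)) = -37931*(-1*32041 + 2*I*√487) = -37931*(-32041 + 2*I*√487) = 1215347171 - 75862*I*√487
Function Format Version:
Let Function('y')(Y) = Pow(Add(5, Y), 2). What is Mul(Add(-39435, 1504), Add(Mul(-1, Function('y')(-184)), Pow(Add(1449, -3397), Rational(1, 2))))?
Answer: Add(1215347171, Mul(-75862, I, Pow(487, Rational(1, 2)))) ≈ Add(1.2153e+9, Mul(-1.6741e+6, I))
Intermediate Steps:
Mul(Add(-39435, 1504), Add(Mul(-1, Function('y')(-184)), Pow(Add(1449, -3397), Rational(1, 2)))) = Mul(Add(-39435, 1504), Add(Mul(-1, Pow(Add(5, -184), 2)), Pow(Add(1449, -3397), Rational(1, 2)))) = Mul(-37931, Add(Mul(-1, Pow(-179, 2)), Pow(-1948, Rational(1, 2)))) = Mul(-37931, Add(Mul(-1, 32041), Mul(2, I, Pow(487, Rational(1, 2))))) = Mul(-37931, Add(-32041, Mul(2, I, Pow(487, Rational(1, 2))))) = Add(1215347171, Mul(-75862, I, Pow(487, Rational(1, 2))))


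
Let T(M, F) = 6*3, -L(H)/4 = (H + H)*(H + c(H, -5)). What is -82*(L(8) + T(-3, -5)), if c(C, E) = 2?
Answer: 51004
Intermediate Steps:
L(H) = -8*H*(2 + H) (L(H) = -4*(H + H)*(H + 2) = -4*2*H*(2 + H) = -8*H*(2 + H))
T(M, F) = 18
-82*(L(8) + T(-3, -5)) = -82*(-8*8*(2 + 8) + 18) = -82*(-8*8*10 + 18) = -82*(-640 + 18) = -82*(-622) = 51004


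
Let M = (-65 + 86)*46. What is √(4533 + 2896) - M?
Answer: -966 + √7429 ≈ -879.81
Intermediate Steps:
M = 966 (M = 21*46 = 966)
√(4533 + 2896) - M = √(4533 + 2896) - 1*966 = √7429 - 966 = -966 + √7429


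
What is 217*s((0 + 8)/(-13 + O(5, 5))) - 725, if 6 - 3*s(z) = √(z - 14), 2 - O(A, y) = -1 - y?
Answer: -291 - 217*I*√390/15 ≈ -291.0 - 285.69*I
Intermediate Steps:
O(A, y) = 3 + y (O(A, y) = 2 - (-1 - y) = 2 + (1 + y) = 3 + y)
s(z) = 2 - √(-14 + z)/3 (s(z) = 2 - √(z - 14)/3 = 2 - √(-14 + z)/3)
217*s((0 + 8)/(-13 + O(5, 5))) - 725 = 217*(2 - √(-14 + (0 + 8)/(-13 + (3 + 5)))/3) - 725 = 217*(2 - √(-14 + 8/(-13 + 8))/3) - 725 = 217*(2 - √(-14 + 8/(-5))/3) - 725 = 217*(2 - √(-14 + 8*(-⅕))/3) - 725 = 217*(2 - √(-14 - 8/5)/3) - 725 = 217*(2 - I*√390/15) - 725 = (434 - 217*I*√390/15) - 725 = -291 - 217*I*√390/15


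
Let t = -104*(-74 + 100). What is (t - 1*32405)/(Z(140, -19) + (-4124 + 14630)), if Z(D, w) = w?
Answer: -35109/10487 ≈ -3.3479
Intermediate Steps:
t = -2704 (t = -104*26 = -2704)
(t - 1*32405)/(Z(140, -19) + (-4124 + 14630)) = (-2704 - 1*32405)/(-19 + (-4124 + 14630)) = (-2704 - 32405)/(-19 + 10506) = -35109/10487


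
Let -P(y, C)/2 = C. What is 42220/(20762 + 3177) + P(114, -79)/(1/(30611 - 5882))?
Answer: 93534072118/23939 ≈ 3.9072e+6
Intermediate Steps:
P(y, C) = -2*C
42220/(20762 + 3177) + P(114, -79)/(1/(30611 - 5882)) = 42220/(20762 + 3177) + (-2*(-79))/(1/(30611 - 5882)) = 42220/23939 + 158/(1/24729) = 42220*(1/23939) + 158/(1/24729) = 42220/23939 + 158*24729 = 42220/23939 + 3907182 = 93534072118/23939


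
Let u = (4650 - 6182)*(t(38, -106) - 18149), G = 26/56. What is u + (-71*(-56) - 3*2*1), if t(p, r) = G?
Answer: 194652687/7 ≈ 2.7808e+7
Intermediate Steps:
G = 13/28 (G = 26*(1/56) = 13/28 ≈ 0.46429)
t(p, r) = 13/28
u = 194624897/7 (u = (4650 - 6182)*(13/28 - 18149) = -1532*(-508159/28) = 194624897/7 ≈ 2.7804e+7)
u + (-71*(-56) - 3*2*1) = 194624897/7 + (-71*(-56) - 3*2*1) = 194624897/7 + (3976 - 6*1) = 194624897/7 + (3976 - 6) = 194624897/7 + 3970 = 194652687/7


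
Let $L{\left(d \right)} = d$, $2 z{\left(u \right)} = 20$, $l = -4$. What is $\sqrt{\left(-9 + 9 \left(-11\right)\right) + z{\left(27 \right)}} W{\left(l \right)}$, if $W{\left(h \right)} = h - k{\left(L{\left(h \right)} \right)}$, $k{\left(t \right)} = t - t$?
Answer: $- 28 i \sqrt{2} \approx - 39.598 i$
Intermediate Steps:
$z{\left(u \right)} = 10$ ($z{\left(u \right)} = \frac{1}{2} \cdot 20 = 10$)
$k{\left(t \right)} = 0$
$W{\left(h \right)} = h$ ($W{\left(h \right)} = h - 0 = h + 0 = h$)
$\sqrt{\left(-9 + 9 \left(-11\right)\right) + z{\left(27 \right)}} W{\left(l \right)} = \sqrt{\left(-9 + 9 \left(-11\right)\right) + 10} \left(-4\right) = \sqrt{\left(-9 - 99\right) + 10} \left(-4\right) = \sqrt{-108 + 10} \left(-4\right) = \sqrt{-98} \left(-4\right) = 7 i \sqrt{2} \left(-4\right) = - 28 i \sqrt{2}$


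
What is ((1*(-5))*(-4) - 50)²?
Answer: 900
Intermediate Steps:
((1*(-5))*(-4) - 50)² = (-5*(-4) - 50)² = (20 - 50)² = (-30)² = 900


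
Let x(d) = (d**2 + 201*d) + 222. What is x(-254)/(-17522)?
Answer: -6842/8761 ≈ -0.78096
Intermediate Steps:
x(d) = 222 + d**2 + 201*d
x(-254)/(-17522) = (222 + (-254)**2 + 201*(-254))/(-17522) = (222 + 64516 - 51054)*(-1/17522) = 13684*(-1/17522) = -6842/8761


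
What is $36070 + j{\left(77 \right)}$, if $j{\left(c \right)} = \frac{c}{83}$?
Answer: $\frac{2993887}{83} \approx 36071.0$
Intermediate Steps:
$j{\left(c \right)} = \frac{c}{83}$ ($j{\left(c \right)} = c \frac{1}{83} = \frac{c}{83}$)
$36070 + j{\left(77 \right)} = 36070 + \frac{1}{83} \cdot 77 = 36070 + \frac{77}{83} = \frac{2993887}{83}$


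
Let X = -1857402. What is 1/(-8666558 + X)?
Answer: -1/10523960 ≈ -9.5021e-8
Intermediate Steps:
1/(-8666558 + X) = 1/(-8666558 - 1857402) = 1/(-10523960) = -1/10523960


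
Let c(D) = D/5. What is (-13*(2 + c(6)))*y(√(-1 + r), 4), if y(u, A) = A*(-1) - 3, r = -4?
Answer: 1456/5 ≈ 291.20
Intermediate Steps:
c(D) = D/5 (c(D) = D*(⅕) = D/5)
y(u, A) = -3 - A (y(u, A) = -A - 3 = -3 - A)
(-13*(2 + c(6)))*y(√(-1 + r), 4) = (-13*(2 + (⅕)*6))*(-3 - 1*4) = (-13*(2 + 6/5))*(-3 - 4) = -13*16/5*(-7) = -208/5*(-7) = 1456/5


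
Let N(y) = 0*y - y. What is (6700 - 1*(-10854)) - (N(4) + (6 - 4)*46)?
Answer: 17466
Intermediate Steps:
N(y) = -y (N(y) = 0 - y = -y)
(6700 - 1*(-10854)) - (N(4) + (6 - 4)*46) = (6700 - 1*(-10854)) - (-1*4 + (6 - 4)*46) = (6700 + 10854) - (-4 + 2*46) = 17554 - (-4 + 92) = 17554 - 1*88 = 17554 - 88 = 17466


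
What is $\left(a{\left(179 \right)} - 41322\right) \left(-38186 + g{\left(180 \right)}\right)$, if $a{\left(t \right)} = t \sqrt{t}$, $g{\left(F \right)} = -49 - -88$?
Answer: $1576310334 - 6828313 \sqrt{179} \approx 1.485 \cdot 10^{9}$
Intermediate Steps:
$g{\left(F \right)} = 39$ ($g{\left(F \right)} = -49 + 88 = 39$)
$a{\left(t \right)} = t^{\frac{3}{2}}$
$\left(a{\left(179 \right)} - 41322\right) \left(-38186 + g{\left(180 \right)}\right) = \left(179^{\frac{3}{2}} - 41322\right) \left(-38186 + 39\right) = \left(179 \sqrt{179} - 41322\right) \left(-38147\right) = \left(-41322 + 179 \sqrt{179}\right) \left(-38147\right) = 1576310334 - 6828313 \sqrt{179}$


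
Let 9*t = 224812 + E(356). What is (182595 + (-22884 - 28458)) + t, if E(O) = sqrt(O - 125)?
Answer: 1406089/9 + sqrt(231)/9 ≈ 1.5623e+5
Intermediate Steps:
E(O) = sqrt(-125 + O)
t = 224812/9 + sqrt(231)/9 (t = (224812 + sqrt(-125 + 356))/9 = (224812 + sqrt(231))/9 = 224812/9 + sqrt(231)/9 ≈ 24981.)
(182595 + (-22884 - 28458)) + t = (182595 + (-22884 - 28458)) + (224812/9 + sqrt(231)/9) = (182595 - 51342) + (224812/9 + sqrt(231)/9) = 131253 + (224812/9 + sqrt(231)/9) = 1406089/9 + sqrt(231)/9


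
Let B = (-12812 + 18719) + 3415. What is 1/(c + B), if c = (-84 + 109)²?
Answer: 1/9947 ≈ 0.00010053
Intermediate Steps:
B = 9322 (B = 5907 + 3415 = 9322)
c = 625 (c = 25² = 625)
1/(c + B) = 1/(625 + 9322) = 1/9947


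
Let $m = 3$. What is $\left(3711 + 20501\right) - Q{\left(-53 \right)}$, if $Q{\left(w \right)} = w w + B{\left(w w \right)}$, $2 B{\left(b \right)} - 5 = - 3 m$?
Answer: $21405$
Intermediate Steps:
$B{\left(b \right)} = -2$ ($B{\left(b \right)} = \frac{5}{2} + \frac{\left(-3\right) 3}{2} = \frac{5}{2} + \frac{1}{2} \left(-9\right) = \frac{5}{2} - \frac{9}{2} = -2$)
$Q{\left(w \right)} = -2 + w^{2}$ ($Q{\left(w \right)} = w w - 2 = w^{2} - 2 = -2 + w^{2}$)
$\left(3711 + 20501\right) - Q{\left(-53 \right)} = \left(3711 + 20501\right) - \left(-2 + \left(-53\right)^{2}\right) = 24212 - \left(-2 + 2809\right) = 24212 - 2807 = 21405$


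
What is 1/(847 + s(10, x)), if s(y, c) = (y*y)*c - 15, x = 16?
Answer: 1/2432 ≈ 0.00041118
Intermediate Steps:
s(y, c) = -15 + c*y² (s(y, c) = y²*c - 15 = c*y² - 15 = -15 + c*y²)
1/(847 + s(10, x)) = 1/(847 + (-15 + 16*10²)) = 1/(847 + (-15 + 16*100)) = 1/(847 + (-15 + 1600)) = 1/(847 + 1585) = 1/2432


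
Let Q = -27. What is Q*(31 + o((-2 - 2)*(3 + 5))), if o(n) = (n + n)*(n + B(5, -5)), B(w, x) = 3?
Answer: -50949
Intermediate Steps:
o(n) = 2*n*(3 + n) (o(n) = (n + n)*(n + 3) = (2*n)*(3 + n) = 2*n*(3 + n))
Q*(31 + o((-2 - 2)*(3 + 5))) = -27*(31 + 2*((-2 - 2)*(3 + 5))*(3 + (-2 - 2)*(3 + 5))) = -27*(31 + 2*(-4*8)*(3 - 4*8)) = -27*(31 + 2*(-32)*(3 - 32)) = -27*(31 + 2*(-32)*(-29)) = -27*(31 + 1856) = -27*1887 = -50949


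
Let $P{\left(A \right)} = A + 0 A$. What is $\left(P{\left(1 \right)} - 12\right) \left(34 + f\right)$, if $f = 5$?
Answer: $-429$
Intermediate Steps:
$P{\left(A \right)} = A$ ($P{\left(A \right)} = A + 0 = A$)
$\left(P{\left(1 \right)} - 12\right) \left(34 + f\right) = \left(1 - 12\right) \left(34 + 5\right) = \left(-11\right) 39 = -429$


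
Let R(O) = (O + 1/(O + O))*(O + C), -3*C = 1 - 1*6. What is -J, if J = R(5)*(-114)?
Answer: 3876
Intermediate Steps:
C = 5/3 (C = -(1 - 1*6)/3 = -(1 - 6)/3 = -⅓*(-5) = 5/3 ≈ 1.6667)
R(O) = (5/3 + O)*(O + 1/(2*O)) (R(O) = (O + 1/(O + O))*(O + 5/3) = (O + 1/(2*O))*(5/3 + O) = (5/3 + O)*(O + 1/(2*O)))
J = -3876 (J = ((⅙)*(5 + 5*(3 + 6*5² + 10*5))/5)*(-114) = ((⅙)*(⅕)*(5 + 5*(3 + 6*25 + 50)))*(-114) = ((⅙)*(⅕)*(5 + 5*(3 + 150 + 50)))*(-114) = ((⅙)*(⅕)*(5 + 5*203))*(-114) = ((⅙)*(⅕)*(5 + 1015))*(-114) = ((⅙)*(⅕)*1020)*(-114) = 34*(-114) = -3876)
-J = -1*(-3876) = 3876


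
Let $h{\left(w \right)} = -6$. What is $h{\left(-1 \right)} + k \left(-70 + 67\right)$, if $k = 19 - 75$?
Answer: $162$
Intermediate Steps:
$k = -56$ ($k = 19 - 75 = -56$)
$h{\left(-1 \right)} + k \left(-70 + 67\right) = -6 - 56 \left(-70 + 67\right) = -6 - -168 = -6 + 168 = 162$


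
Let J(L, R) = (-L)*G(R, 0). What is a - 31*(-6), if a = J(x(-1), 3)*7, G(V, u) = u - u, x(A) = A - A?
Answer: 186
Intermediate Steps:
x(A) = 0
G(V, u) = 0
J(L, R) = 0 (J(L, R) = -L*0 = 0)
a = 0 (a = 0*7 = 0)
a - 31*(-6) = 0 - 31*(-6) = 0 + 186 = 186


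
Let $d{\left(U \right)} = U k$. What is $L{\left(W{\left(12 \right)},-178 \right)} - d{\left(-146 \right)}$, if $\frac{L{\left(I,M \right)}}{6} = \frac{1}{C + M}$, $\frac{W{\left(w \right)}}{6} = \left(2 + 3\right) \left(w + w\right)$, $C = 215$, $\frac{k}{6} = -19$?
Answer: $- \frac{615822}{37} \approx -16644.0$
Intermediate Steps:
$k = -114$ ($k = 6 \left(-19\right) = -114$)
$W{\left(w \right)} = 60 w$ ($W{\left(w \right)} = 6 \left(2 + 3\right) \left(w + w\right) = 6 \cdot 5 \cdot 2 w = 6 \cdot 10 w = 60 w$)
$d{\left(U \right)} = - 114 U$ ($d{\left(U \right)} = U \left(-114\right) = - 114 U$)
$L{\left(I,M \right)} = \frac{6}{215 + M}$
$L{\left(W{\left(12 \right)},-178 \right)} - d{\left(-146 \right)} = \frac{6}{215 - 178} - \left(-114\right) \left(-146\right) = \frac{6}{37} - 16644 = - \frac{615822}{37}$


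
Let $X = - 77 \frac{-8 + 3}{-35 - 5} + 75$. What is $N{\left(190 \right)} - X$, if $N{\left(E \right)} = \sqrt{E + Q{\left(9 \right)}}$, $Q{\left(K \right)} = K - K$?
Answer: $- \frac{523}{8} + \sqrt{190} \approx -51.591$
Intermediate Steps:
$Q{\left(K \right)} = 0$
$X = \frac{523}{8}$ ($X = - 77 \left(- \frac{5}{-40}\right) + 75 = - 77 \left(\left(-5\right) \left(- \frac{1}{40}\right)\right) + 75 = \left(-77\right) \frac{1}{8} + 75 = - \frac{77}{8} + 75 = \frac{523}{8} \approx 65.375$)
$N{\left(E \right)} = \sqrt{E}$ ($N{\left(E \right)} = \sqrt{E + 0} = \sqrt{E}$)
$N{\left(190 \right)} - X = \sqrt{190} - \frac{523}{8} = - \frac{523}{8} + \sqrt{190}$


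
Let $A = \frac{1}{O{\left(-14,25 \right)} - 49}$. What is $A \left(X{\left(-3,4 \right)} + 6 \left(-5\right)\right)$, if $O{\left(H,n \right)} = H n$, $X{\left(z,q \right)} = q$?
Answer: $\frac{26}{399} \approx 0.065163$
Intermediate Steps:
$A = - \frac{1}{399}$ ($A = \frac{1}{\left(-14\right) 25 - 49} = \frac{1}{-350 - 49} = \frac{1}{-399} = - \frac{1}{399} \approx -0.0025063$)
$A \left(X{\left(-3,4 \right)} + 6 \left(-5\right)\right) = - \frac{4 + 6 \left(-5\right)}{399} = - \frac{4 - 30}{399} = \left(- \frac{1}{399}\right) \left(-26\right) = \frac{26}{399}$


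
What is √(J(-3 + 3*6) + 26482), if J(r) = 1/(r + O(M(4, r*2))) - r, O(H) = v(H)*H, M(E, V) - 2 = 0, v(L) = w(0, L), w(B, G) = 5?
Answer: 2*√165419/5 ≈ 162.69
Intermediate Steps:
v(L) = 5
M(E, V) = 2 (M(E, V) = 2 + 0 = 2)
O(H) = 5*H
J(r) = 1/(10 + r) - r (J(r) = 1/(r + 5*2) - r = 1/(r + 10) - r = 1/(10 + r) - r)
√(J(-3 + 3*6) + 26482) = √((1 - (-3 + 3*6)² - 10*(-3 + 3*6))/(10 + (-3 + 3*6)) + 26482) = √((1 - (-3 + 18)² - 10*(-3 + 18))/(10 + (-3 + 18)) + 26482) = √((1 - 1*15² - 10*15)/(10 + 15) + 26482) = √((1 - 1*225 - 150)/25 + 26482) = √((1 - 225 - 150)/25 + 26482) = √((1/25)*(-374) + 26482) = √(-374/25 + 26482) = √(661676/25) = 2*√165419/5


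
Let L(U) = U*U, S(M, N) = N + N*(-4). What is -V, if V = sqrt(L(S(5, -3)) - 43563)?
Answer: -I*sqrt(43482) ≈ -208.52*I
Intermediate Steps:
S(M, N) = -3*N (S(M, N) = N - 4*N = -3*N)
L(U) = U**2
V = I*sqrt(43482) (V = sqrt((-3*(-3))**2 - 43563) = sqrt(9**2 - 43563) = sqrt(81 - 43563) = sqrt(-43482) = I*sqrt(43482) ≈ 208.52*I)
-V = -I*sqrt(43482)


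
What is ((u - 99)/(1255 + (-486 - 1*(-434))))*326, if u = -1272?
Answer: -148982/401 ≈ -371.53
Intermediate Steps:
((u - 99)/(1255 + (-486 - 1*(-434))))*326 = ((-1272 - 99)/(1255 + (-486 - 1*(-434))))*326 = -1371/(1255 + (-486 + 434))*326 = -1371/(1255 - 52)*326 = -1371/1203*326 = -1371*1/1203*326 = -457/401*326 = -148982/401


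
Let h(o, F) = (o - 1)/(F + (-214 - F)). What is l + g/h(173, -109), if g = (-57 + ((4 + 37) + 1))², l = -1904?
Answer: -187819/86 ≈ -2183.9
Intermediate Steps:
h(o, F) = 1/214 - o/214 (h(o, F) = (-1 + o)/(-214) = (-1 + o)*(-1/214) = 1/214 - o/214)
g = 225 (g = (-57 + (41 + 1))² = (-57 + 42)² = (-15)² = 225)
l + g/h(173, -109) = -1904 + 225/(1/214 - 1/214*173) = -1904 + 225/(1/214 - 173/214) = -1904 + 225/(-86/107) = -1904 + 225*(-107/86) = -1904 - 24075/86 = -187819/86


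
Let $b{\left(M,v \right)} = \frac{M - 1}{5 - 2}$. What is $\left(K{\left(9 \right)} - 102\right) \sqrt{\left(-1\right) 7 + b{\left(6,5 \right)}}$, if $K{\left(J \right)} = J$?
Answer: $- 124 i \sqrt{3} \approx - 214.77 i$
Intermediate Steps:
$b{\left(M,v \right)} = - \frac{1}{3} + \frac{M}{3}$ ($b{\left(M,v \right)} = \frac{-1 + M}{3} = \left(-1 + M\right) \frac{1}{3} = - \frac{1}{3} + \frac{M}{3}$)
$\left(K{\left(9 \right)} - 102\right) \sqrt{\left(-1\right) 7 + b{\left(6,5 \right)}} = \left(9 - 102\right) \sqrt{\left(-1\right) 7 + \left(- \frac{1}{3} + \frac{1}{3} \cdot 6\right)} = - 93 \sqrt{-7 + \left(- \frac{1}{3} + 2\right)} = - 93 \sqrt{-7 + \frac{5}{3}} = - 93 \sqrt{- \frac{16}{3}} = - 93 \frac{4 i \sqrt{3}}{3} = - 124 i \sqrt{3}$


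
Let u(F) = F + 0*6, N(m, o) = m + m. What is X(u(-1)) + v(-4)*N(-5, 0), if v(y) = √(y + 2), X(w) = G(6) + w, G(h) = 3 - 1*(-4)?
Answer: 6 - 10*I*√2 ≈ 6.0 - 14.142*I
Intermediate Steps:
G(h) = 7 (G(h) = 3 + 4 = 7)
N(m, o) = 2*m
u(F) = F (u(F) = F + 0 = F)
X(w) = 7 + w
v(y) = √(2 + y)
X(u(-1)) + v(-4)*N(-5, 0) = (7 - 1) + √(2 - 4)*(2*(-5)) = 6 + √(-2)*(-10) = 6 + (I*√2)*(-10) = 6 - 10*I*√2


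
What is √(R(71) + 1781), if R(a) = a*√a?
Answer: √(1781 + 71*√71) ≈ 48.778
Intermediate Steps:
R(a) = a^(3/2)
√(R(71) + 1781) = √(71^(3/2) + 1781) = √(71*√71 + 1781) = √(1781 + 71*√71)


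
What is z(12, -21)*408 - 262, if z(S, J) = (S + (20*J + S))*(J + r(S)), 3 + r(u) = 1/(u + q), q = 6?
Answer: 3868394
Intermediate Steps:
r(u) = -3 + 1/(6 + u) (r(u) = -3 + 1/(u + 6) = -3 + 1/(6 + u))
z(S, J) = (J + (-17 - 3*S)/(6 + S))*(2*S + 20*J) (z(S, J) = (S + (20*J + S))*(J + (-17 - 3*S)/(6 + S)) = (S + (S + 20*J))*(J + (-17 - 3*S)/(6 + S)) = (2*S + 20*J)*(J + (-17 - 3*S)/(6 + S)) = (J + (-17 - 3*S)/(6 + S))*(2*S + 20*J))
z(12, -21)*408 - 262 = (2*(-1*12*(17 + 3*12) - 10*(-21)*(17 + 3*12) - 21*(6 + 12)*(12 + 10*(-21)))/(6 + 12))*408 - 262 = (2*(-1*12*(17 + 36) - 10*(-21)*(17 + 36) - 21*18*(12 - 210))/18)*408 - 262 = (2*(1/18)*(-1*12*53 - 10*(-21)*53 - 21*18*(-198)))*408 - 262 = (2*(1/18)*(-636 + 11130 + 74844))*408 - 262 = (2*(1/18)*85338)*408 - 262 = 9482*408 - 262 = 3868656 - 262 = 3868394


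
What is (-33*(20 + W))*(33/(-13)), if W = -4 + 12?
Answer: 30492/13 ≈ 2345.5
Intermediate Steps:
W = 8
(-33*(20 + W))*(33/(-13)) = (-33*(20 + 8))*(33/(-13)) = (-33*28)*(33*(-1/13)) = -924*(-33/13) = 30492/13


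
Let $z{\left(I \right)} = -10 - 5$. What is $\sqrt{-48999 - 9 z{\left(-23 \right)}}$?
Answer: $4 i \sqrt{3054} \approx 221.05 i$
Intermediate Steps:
$z{\left(I \right)} = -15$ ($z{\left(I \right)} = -10 - 5 = -15$)
$\sqrt{-48999 - 9 z{\left(-23 \right)}} = \sqrt{-48999 - -135} = \sqrt{-48999 + 135} = \sqrt{-48864} = 4 i \sqrt{3054}$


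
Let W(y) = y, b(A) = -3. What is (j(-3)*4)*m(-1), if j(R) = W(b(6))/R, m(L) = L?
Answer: -4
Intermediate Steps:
j(R) = -3/R
(j(-3)*4)*m(-1) = (-3/(-3)*4)*(-1) = (-3*(-⅓)*4)*(-1) = (1*4)*(-1) = 4*(-1) = -4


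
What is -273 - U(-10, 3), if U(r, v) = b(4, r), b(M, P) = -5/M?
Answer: -1087/4 ≈ -271.75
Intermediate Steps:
U(r, v) = -5/4
-273 - U(-10, 3) = -273 - 1*(-5/4) = -273 + 5/4 = -1087/4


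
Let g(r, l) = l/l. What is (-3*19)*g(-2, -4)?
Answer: -57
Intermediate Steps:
g(r, l) = 1
(-3*19)*g(-2, -4) = -3*19*1 = -57*1 = -57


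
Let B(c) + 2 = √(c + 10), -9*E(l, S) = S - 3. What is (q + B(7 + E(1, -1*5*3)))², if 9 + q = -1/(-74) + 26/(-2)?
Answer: 3254669/5476 - 1775*√19/37 ≈ 385.24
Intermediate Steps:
E(l, S) = ⅓ - S/9 (E(l, S) = -(S - 3)/9 = -(-3 + S)/9 = ⅓ - S/9)
B(c) = -2 + √(10 + c) (B(c) = -2 + √(c + 10) = -2 + √(10 + c))
q = -1627/74 (q = -9 + (-1/(-74) + 26/(-2)) = -9 + (-1*(-1/74) + 26*(-½)) = -9 + (1/74 - 13) = -9 - 961/74 = -1627/74 ≈ -21.986)
(q + B(7 + E(1, -1*5*3)))² = (-1627/74 + (-2 + √(10 + (7 + (⅓ - (-1*5)*3/9)))))² = (-1627/74 + (-2 + √(10 + (7 + (⅓ - (-5)*3/9)))))² = (-1627/74 + (-2 + √(10 + (7 + (⅓ - ⅑*(-15))))))² = (-1627/74 + (-2 + √(10 + (7 + (⅓ + 5/3)))))² = (-1627/74 + (-2 + √(10 + (7 + 2))))² = (-1627/74 + (-2 + √(10 + 9)))² = (-1627/74 + (-2 + √19))² = (-1775/74 + √19)²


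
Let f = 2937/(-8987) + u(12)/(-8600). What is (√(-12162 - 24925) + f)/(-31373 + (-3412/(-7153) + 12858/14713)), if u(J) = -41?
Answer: 5537943965269/539484362272887800 - 105242089*I*√37087/3301617884167 ≈ 1.0265e-5 - 0.0061387*I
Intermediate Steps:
f = -52621/163400 (f = 2937/(-8987) - 41/(-8600) = 2937*(-1/8987) - 41*(-1/8600) = -267/817 + 41/8600 = -52621/163400 ≈ -0.32204)
(√(-12162 - 24925) + f)/(-31373 + (-3412/(-7153) + 12858/14713)) = (√(-12162 - 24925) - 52621/163400)/(-31373 + (-3412/(-7153) + 12858/14713)) = (√(-37087) - 52621/163400)/(-31373 + (-3412*(-1/7153) + 12858*(1/14713))) = (I*√37087 - 52621/163400)/(-31373 + (3412/7153 + 12858/14713)) = (-52621/163400 + I*√37087)/(-31373 + 142174030/105242089) = (-52621/163400 + I*√37087)/(-3301617884167/105242089) = (-52621/163400 + I*√37087)*(-105242089/3301617884167) = 5537943965269/539484362272887800 - 105242089*I*√37087/3301617884167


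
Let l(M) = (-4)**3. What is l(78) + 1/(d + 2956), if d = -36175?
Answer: -2126017/33219 ≈ -64.000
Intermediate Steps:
l(M) = -64
l(78) + 1/(d + 2956) = -64 + 1/(-36175 + 2956) = -64 + 1/(-33219) = -64 - 1/33219 = -2126017/33219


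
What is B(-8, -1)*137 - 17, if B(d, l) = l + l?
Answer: -291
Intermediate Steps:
B(d, l) = 2*l
B(-8, -1)*137 - 17 = (2*(-1))*137 - 17 = -2*137 - 17 = -274 - 17 = -291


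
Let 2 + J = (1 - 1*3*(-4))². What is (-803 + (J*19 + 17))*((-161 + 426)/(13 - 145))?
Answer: -57505/12 ≈ -4792.1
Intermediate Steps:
J = 167 (J = -2 + (1 - 1*3*(-4))² = -2 + (1 - 3*(-4))² = -2 + (1 + 12)² = -2 + 13² = -2 + 169 = 167)
(-803 + (J*19 + 17))*((-161 + 426)/(13 - 145)) = (-803 + (167*19 + 17))*((-161 + 426)/(13 - 145)) = (-803 + (3173 + 17))*(265/(-132)) = (-803 + 3190)*(265*(-1/132)) = 2387*(-265/132) = -57505/12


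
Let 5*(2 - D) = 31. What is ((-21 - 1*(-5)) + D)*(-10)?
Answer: 202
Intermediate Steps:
D = -21/5 (D = 2 - ⅕*31 = 2 - 31/5 = -21/5 ≈ -4.2000)
((-21 - 1*(-5)) + D)*(-10) = ((-21 - 1*(-5)) - 21/5)*(-10) = ((-21 + 5) - 21/5)*(-10) = (-16 - 21/5)*(-10) = -101/5*(-10) = 202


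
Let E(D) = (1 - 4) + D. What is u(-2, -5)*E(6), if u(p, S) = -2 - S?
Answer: 9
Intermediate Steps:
E(D) = -3 + D
u(-2, -5)*E(6) = (-2 - 1*(-5))*(-3 + 6) = (-2 + 5)*3 = 3*3 = 9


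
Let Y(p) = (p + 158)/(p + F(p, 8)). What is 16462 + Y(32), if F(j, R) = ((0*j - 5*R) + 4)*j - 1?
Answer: 971248/59 ≈ 16462.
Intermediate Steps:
F(j, R) = -1 + j*(4 - 5*R) (F(j, R) = ((0 - 5*R) + 4)*j - 1 = (-5*R + 4)*j - 1 = (4 - 5*R)*j - 1 = j*(4 - 5*R) - 1 = -1 + j*(4 - 5*R))
Y(p) = (158 + p)/(-1 - 35*p) (Y(p) = (p + 158)/(p + (-1 + 4*p - 5*8*p)) = (158 + p)/(p + (-1 + 4*p - 40*p)) = (158 + p)/(p + (-1 - 36*p)) = (158 + p)/(-1 - 35*p))
16462 + Y(32) = 16462 + (-158 - 1*32)/(1 + 35*32) = 16462 + (-158 - 32)/(1 + 1120) = 16462 - 190/1121 = 16462 + (1/1121)*(-190) = 16462 - 10/59 = 971248/59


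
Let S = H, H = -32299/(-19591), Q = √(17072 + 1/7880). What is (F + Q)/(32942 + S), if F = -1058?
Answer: -901186/28060827 + 19591*√265018901170/2542872142740 ≈ -0.028149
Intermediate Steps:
Q = √265018901170/3940 (Q = √(17072 + 1/7880) = √(134527361/7880) = √265018901170/3940 ≈ 130.66)
H = 32299/19591 (H = -32299*(-1/19591) = 32299/19591 ≈ 1.6487)
S = 32299/19591 ≈ 1.6487
(F + Q)/(32942 + S) = (-1058 + √265018901170/3940)/(32942 + 32299/19591) = (-1058 + √265018901170/3940)/(645399021/19591) = (-1058 + √265018901170/3940)*(19591/645399021) = -901186/28060827 + 19591*√265018901170/2542872142740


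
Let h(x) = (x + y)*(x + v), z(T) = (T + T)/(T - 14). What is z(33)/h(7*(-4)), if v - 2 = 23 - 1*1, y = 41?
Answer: -33/494 ≈ -0.066802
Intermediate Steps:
v = 24 (v = 2 + (23 - 1*1) = 2 + (23 - 1) = 2 + 22 = 24)
z(T) = 2*T/(-14 + T) (z(T) = (2*T)/(-14 + T) = 2*T/(-14 + T))
h(x) = (24 + x)*(41 + x) (h(x) = (x + 41)*(x + 24) = (41 + x)*(24 + x) = (24 + x)*(41 + x))
z(33)/h(7*(-4)) = (2*33/(-14 + 33))/(984 + (7*(-4))**2 + 65*(7*(-4))) = (2*33/19)/(984 + (-28)**2 + 65*(-28)) = (2*33*(1/19))/(984 + 784 - 1820) = (66/19)/(-52) = (66/19)*(-1/52) = -33/494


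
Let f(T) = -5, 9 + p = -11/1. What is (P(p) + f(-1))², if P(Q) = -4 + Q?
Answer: 841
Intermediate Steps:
p = -20 (p = -9 - 11/1 = -9 - 11*1 = -9 - 11 = -20)
(P(p) + f(-1))² = ((-4 - 20) - 5)² = (-24 - 5)² = (-29)² = 841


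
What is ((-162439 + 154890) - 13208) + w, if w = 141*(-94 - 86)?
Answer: -46137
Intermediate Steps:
w = -25380 (w = 141*(-180) = -25380)
((-162439 + 154890) - 13208) + w = ((-162439 + 154890) - 13208) - 25380 = (-7549 - 13208) - 25380 = -20757 - 25380 = -46137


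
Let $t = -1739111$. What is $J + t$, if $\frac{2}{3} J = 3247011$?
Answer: $\frac{6262811}{2} \approx 3.1314 \cdot 10^{6}$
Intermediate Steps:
$J = \frac{9741033}{2}$ ($J = \frac{3}{2} \cdot 3247011 = \frac{9741033}{2} \approx 4.8705 \cdot 10^{6}$)
$J + t = \frac{9741033}{2} - 1739111 = \frac{6262811}{2}$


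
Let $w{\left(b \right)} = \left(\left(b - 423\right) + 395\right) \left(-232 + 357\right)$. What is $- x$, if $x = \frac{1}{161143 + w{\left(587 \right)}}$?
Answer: $- \frac{1}{231018} \approx -4.3287 \cdot 10^{-6}$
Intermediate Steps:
$w{\left(b \right)} = -3500 + 125 b$ ($w{\left(b \right)} = \left(\left(-423 + b\right) + 395\right) 125 = \left(-28 + b\right) 125 = -3500 + 125 b$)
$x = \frac{1}{231018}$ ($x = \frac{1}{161143 + \left(-3500 + 125 \cdot 587\right)} = \frac{1}{161143 + \left(-3500 + 73375\right)} = \frac{1}{161143 + 69875} = \frac{1}{231018} \approx 4.3287 \cdot 10^{-6}$)
$- x = \left(-1\right) \frac{1}{231018} = - \frac{1}{231018}$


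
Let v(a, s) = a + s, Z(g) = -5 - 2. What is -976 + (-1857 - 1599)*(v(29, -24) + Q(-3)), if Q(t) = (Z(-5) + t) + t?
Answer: 26672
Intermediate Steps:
Z(g) = -7
Q(t) = -7 + 2*t (Q(t) = (-7 + t) + t = -7 + 2*t)
-976 + (-1857 - 1599)*(v(29, -24) + Q(-3)) = -976 + (-1857 - 1599)*((29 - 24) + (-7 + 2*(-3))) = -976 - 3456*(5 + (-7 - 6)) = -976 - 3456*(5 - 13) = -976 - 3456*(-8) = -976 + 27648 = 26672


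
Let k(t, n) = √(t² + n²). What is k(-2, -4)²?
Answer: 20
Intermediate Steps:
k(t, n) = √(n² + t²)
k(-2, -4)² = (√((-4)² + (-2)²))² = (√(16 + 4))² = (√20)² = (2*√5)² = 20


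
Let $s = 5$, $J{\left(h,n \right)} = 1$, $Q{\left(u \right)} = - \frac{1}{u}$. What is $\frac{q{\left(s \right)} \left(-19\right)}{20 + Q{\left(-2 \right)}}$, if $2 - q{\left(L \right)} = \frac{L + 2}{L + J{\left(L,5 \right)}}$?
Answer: $- \frac{95}{123} \approx -0.77236$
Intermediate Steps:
$q{\left(L \right)} = 2 - \frac{2 + L}{1 + L}$ ($q{\left(L \right)} = 2 - \frac{L + 2}{L + 1} = 2 - \frac{2 + L}{1 + L}$)
$\frac{q{\left(s \right)} \left(-19\right)}{20 + Q{\left(-2 \right)}} = \frac{\frac{5}{1 + 5} \left(-19\right)}{20 - \frac{1}{-2}} = \frac{\frac{5}{6} \left(-19\right)}{20 - - \frac{1}{2}} = \frac{5 \cdot \frac{1}{6} \left(-19\right)}{20 + \frac{1}{2}} = \frac{\frac{5}{6} \left(-19\right)}{\frac{41}{2}} = \left(- \frac{95}{6}\right) \frac{2}{41} = - \frac{95}{123}$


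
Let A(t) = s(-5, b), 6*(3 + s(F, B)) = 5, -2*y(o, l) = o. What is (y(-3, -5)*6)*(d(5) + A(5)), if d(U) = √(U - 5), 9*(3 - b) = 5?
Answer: -39/2 ≈ -19.500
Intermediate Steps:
y(o, l) = -o/2
b = 22/9 (b = 3 - ⅑*5 = 3 - 5/9 = 22/9 ≈ 2.4444)
s(F, B) = -13/6 (s(F, B) = -3 + (⅙)*5 = -3 + ⅚ = -13/6)
d(U) = √(-5 + U)
A(t) = -13/6
(y(-3, -5)*6)*(d(5) + A(5)) = (-½*(-3)*6)*(√(-5 + 5) - 13/6) = ((3/2)*6)*(√0 - 13/6) = 9*(0 - 13/6) = 9*(-13/6) = -39/2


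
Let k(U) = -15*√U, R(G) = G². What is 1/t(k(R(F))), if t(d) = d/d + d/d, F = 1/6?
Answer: ½ ≈ 0.50000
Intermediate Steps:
F = ⅙ (F = 1*(⅙) = ⅙ ≈ 0.16667)
t(d) = 2 (t(d) = 1 + 1 = 2)
1/t(k(R(F))) = 1/2 = ½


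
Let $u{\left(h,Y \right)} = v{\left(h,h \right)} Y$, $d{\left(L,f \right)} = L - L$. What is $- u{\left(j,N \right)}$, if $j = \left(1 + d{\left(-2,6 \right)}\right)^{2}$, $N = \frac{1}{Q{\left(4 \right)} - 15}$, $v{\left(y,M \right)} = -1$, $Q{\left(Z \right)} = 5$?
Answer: $- \frac{1}{10} \approx -0.1$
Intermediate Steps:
$d{\left(L,f \right)} = 0$
$N = - \frac{1}{10}$ ($N = \frac{1}{5 - 15} = \frac{1}{-10} = - \frac{1}{10} \approx -0.1$)
$j = 1$ ($j = \left(1 + 0\right)^{2} = 1^{2} = 1$)
$u{\left(h,Y \right)} = - Y$
$- u{\left(j,N \right)} = - \frac{\left(-1\right) \left(-1\right)}{10} = \left(-1\right) \frac{1}{10} = - \frac{1}{10}$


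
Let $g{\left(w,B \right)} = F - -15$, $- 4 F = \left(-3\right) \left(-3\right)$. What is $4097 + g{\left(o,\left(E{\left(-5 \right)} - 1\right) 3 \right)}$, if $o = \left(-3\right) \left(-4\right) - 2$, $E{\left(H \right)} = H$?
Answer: $\frac{16439}{4} \approx 4109.8$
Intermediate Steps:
$F = - \frac{9}{4}$ ($F = - \frac{\left(-3\right) \left(-3\right)}{4} = \left(- \frac{1}{4}\right) 9 = - \frac{9}{4} \approx -2.25$)
$o = 10$ ($o = 12 - 2 = 10$)
$g{\left(w,B \right)} = \frac{51}{4}$ ($g{\left(w,B \right)} = - \frac{9}{4} - -15 = - \frac{9}{4} + 15 = \frac{51}{4}$)
$4097 + g{\left(o,\left(E{\left(-5 \right)} - 1\right) 3 \right)} = 4097 + \frac{51}{4} = \frac{16439}{4}$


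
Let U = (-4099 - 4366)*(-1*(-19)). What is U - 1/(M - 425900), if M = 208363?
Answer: -34987563394/217537 ≈ -1.6084e+5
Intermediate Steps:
U = -160835 (U = -8465*19 = -160835)
U - 1/(M - 425900) = -160835 - 1/(208363 - 425900) = -160835 - 1/(-217537) = -160835 - 1*(-1/217537) = -160835 + 1/217537 = -34987563394/217537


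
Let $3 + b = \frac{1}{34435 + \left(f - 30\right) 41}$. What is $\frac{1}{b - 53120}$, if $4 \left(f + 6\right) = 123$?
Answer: $- \frac{136879}{7271423113} \approx -1.8824 \cdot 10^{-5}$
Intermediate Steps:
$f = \frac{99}{4}$ ($f = -6 + \frac{1}{4} \cdot 123 = -6 + \frac{123}{4} = \frac{99}{4} \approx 24.75$)
$b = - \frac{410633}{136879}$ ($b = -3 + \frac{1}{34435 + \left(\frac{99}{4} - 30\right) 41} = -3 + \frac{1}{34435 - \frac{861}{4}} = -3 + \frac{1}{\frac{136879}{4}} = -3 + \frac{4}{136879} = - \frac{410633}{136879} \approx -3.0$)
$\frac{1}{b - 53120} = \frac{1}{- \frac{410633}{136879} - 53120} = \frac{1}{- \frac{7271423113}{136879}} = - \frac{136879}{7271423113}$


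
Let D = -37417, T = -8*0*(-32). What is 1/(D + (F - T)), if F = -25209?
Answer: -1/62626 ≈ -1.5968e-5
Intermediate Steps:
T = 0 (T = 0*(-32) = 0)
1/(D + (F - T)) = 1/(-37417 + (-25209 - 1*0)) = 1/(-37417 + (-25209 + 0)) = 1/(-37417 - 25209) = 1/(-62626) = -1/62626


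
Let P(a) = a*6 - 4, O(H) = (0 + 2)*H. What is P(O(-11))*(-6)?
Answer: 816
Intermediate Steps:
O(H) = 2*H
P(a) = -4 + 6*a (P(a) = 6*a - 4 = -4 + 6*a)
P(O(-11))*(-6) = (-4 + 6*(2*(-11)))*(-6) = (-4 + 6*(-22))*(-6) = (-4 - 132)*(-6) = -136*(-6) = 816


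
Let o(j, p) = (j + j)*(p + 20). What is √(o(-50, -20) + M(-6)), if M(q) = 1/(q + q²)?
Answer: √30/30 ≈ 0.18257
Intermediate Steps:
o(j, p) = 2*j*(20 + p) (o(j, p) = (2*j)*(20 + p) = 2*j*(20 + p))
√(o(-50, -20) + M(-6)) = √(2*(-50)*(20 - 20) + 1/((-6)*(1 - 6))) = √(2*(-50)*0 - ⅙/(-5)) = √(0 - ⅙*(-⅕)) = √(0 + 1/30) = √(1/30) = √30/30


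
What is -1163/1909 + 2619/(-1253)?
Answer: -6456910/2391977 ≈ -2.6994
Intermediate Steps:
-1163/1909 + 2619/(-1253) = -1163*1/1909 + 2619*(-1/1253) = -1163/1909 - 2619/1253 = -6456910/2391977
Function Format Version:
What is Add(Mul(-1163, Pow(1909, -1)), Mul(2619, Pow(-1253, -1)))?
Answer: Rational(-6456910, 2391977) ≈ -2.6994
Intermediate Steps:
Add(Mul(-1163, Pow(1909, -1)), Mul(2619, Pow(-1253, -1))) = Add(Mul(-1163, Rational(1, 1909)), Mul(2619, Rational(-1, 1253))) = Add(Rational(-1163, 1909), Rational(-2619, 1253)) = Rational(-6456910, 2391977)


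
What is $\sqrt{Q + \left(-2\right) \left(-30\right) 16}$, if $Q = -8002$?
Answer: $i \sqrt{7042} \approx 83.917 i$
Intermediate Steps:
$\sqrt{Q + \left(-2\right) \left(-30\right) 16} = \sqrt{-8002 + \left(-2\right) \left(-30\right) 16} = \sqrt{-8002 + 60 \cdot 16} = \sqrt{-8002 + 960} = \sqrt{-7042} = i \sqrt{7042}$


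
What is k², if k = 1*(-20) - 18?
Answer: 1444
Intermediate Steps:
k = -38 (k = -20 - 18 = -38)
k² = (-38)² = 1444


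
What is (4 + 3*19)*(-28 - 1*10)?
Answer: -2318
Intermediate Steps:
(4 + 3*19)*(-28 - 1*10) = (4 + 57)*(-28 - 10) = 61*(-38) = -2318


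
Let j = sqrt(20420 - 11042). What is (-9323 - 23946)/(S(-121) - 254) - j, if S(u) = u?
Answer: 33269/375 - 3*sqrt(1042) ≈ -8.1227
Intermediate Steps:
j = 3*sqrt(1042) (j = sqrt(9378) = 3*sqrt(1042) ≈ 96.840)
(-9323 - 23946)/(S(-121) - 254) - j = (-9323 - 23946)/(-121 - 254) - 3*sqrt(1042) = -33269/(-375) - 3*sqrt(1042) = -33269*(-1/375) - 3*sqrt(1042) = 33269/375 - 3*sqrt(1042)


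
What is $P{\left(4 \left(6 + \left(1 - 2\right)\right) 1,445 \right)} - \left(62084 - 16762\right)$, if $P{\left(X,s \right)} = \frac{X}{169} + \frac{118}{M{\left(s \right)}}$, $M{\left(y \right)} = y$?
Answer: $- \frac{3408412168}{75205} \approx -45322.0$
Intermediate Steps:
$P{\left(X,s \right)} = \frac{118}{s} + \frac{X}{169}$ ($P{\left(X,s \right)} = \frac{X}{169} + \frac{118}{s} = \frac{118}{s} + \frac{X}{169}$)
$P{\left(4 \left(6 + \left(1 - 2\right)\right) 1,445 \right)} - \left(62084 - 16762\right) = \left(\frac{118}{445} + \frac{4 \left(6 + \left(1 - 2\right)\right) 1}{169}\right) - \left(62084 - 16762\right) = \left(118 \cdot \frac{1}{445} + \frac{4 \left(6 - 1\right) 1}{169}\right) - \left(62084 - 16762\right) = \left(\frac{118}{445} + \frac{4 \cdot 5 \cdot 1}{169}\right) - 45322 = \left(\frac{118}{445} + \frac{4 \cdot 5}{169}\right) - 45322 = \left(\frac{118}{445} + \frac{1}{169} \cdot 20\right) - 45322 = \left(\frac{118}{445} + \frac{20}{169}\right) - 45322 = \frac{28842}{75205} - 45322 = - \frac{3408412168}{75205}$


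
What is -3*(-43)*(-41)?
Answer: -5289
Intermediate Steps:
-3*(-43)*(-41) = 129*(-41) = -5289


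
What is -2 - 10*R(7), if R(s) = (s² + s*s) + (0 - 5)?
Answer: -932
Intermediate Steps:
R(s) = -5 + 2*s² (R(s) = (s² + s²) - 5 = 2*s² - 5 = -5 + 2*s²)
-2 - 10*R(7) = -2 - 10*(-5 + 2*7²) = -2 - 10*(-5 + 2*49) = -2 - 10*(-5 + 98) = -2 - 10*93 = -2 - 930 = -932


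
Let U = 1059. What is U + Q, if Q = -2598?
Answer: -1539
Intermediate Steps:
U + Q = 1059 - 2598 = -1539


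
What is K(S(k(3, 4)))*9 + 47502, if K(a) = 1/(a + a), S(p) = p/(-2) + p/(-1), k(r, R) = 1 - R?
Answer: 47503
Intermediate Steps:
S(p) = -3*p/2 (S(p) = p*(-½) + p*(-1) = -p/2 - p = -3*p/2)
K(a) = 1/(2*a)
K(S(k(3, 4)))*9 + 47502 = (1/(2*((-3*(1 - 1*4)/2))))*9 + 47502 = (1/(2*((-3*(1 - 4)/2))))*9 + 47502 = (1/(2*((-3/2*(-3)))))*9 + 47502 = (1/(2*(9/2)))*9 + 47502 = ((½)*(2/9))*9 + 47502 = (⅑)*9 + 47502 = 1 + 47502 = 47503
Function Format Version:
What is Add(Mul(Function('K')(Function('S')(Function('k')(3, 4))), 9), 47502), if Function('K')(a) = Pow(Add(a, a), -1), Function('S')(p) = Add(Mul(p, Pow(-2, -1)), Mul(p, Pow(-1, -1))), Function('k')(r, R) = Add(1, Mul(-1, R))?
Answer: 47503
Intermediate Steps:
Function('S')(p) = Mul(Rational(-3, 2), p) (Function('S')(p) = Add(Mul(p, Rational(-1, 2)), Mul(p, -1)) = Add(Mul(Rational(-1, 2), p), Mul(-1, p)) = Mul(Rational(-3, 2), p))
Function('K')(a) = Mul(Rational(1, 2), Pow(a, -1)) (Function('K')(a) = Pow(Mul(2, a), -1) = Mul(Rational(1, 2), Pow(a, -1)))
Add(Mul(Function('K')(Function('S')(Function('k')(3, 4))), 9), 47502) = Add(Mul(Mul(Rational(1, 2), Pow(Mul(Rational(-3, 2), Add(1, Mul(-1, 4))), -1)), 9), 47502) = Add(Mul(Mul(Rational(1, 2), Pow(Mul(Rational(-3, 2), Add(1, -4)), -1)), 9), 47502) = Add(Mul(Mul(Rational(1, 2), Pow(Mul(Rational(-3, 2), -3), -1)), 9), 47502) = Add(Mul(Mul(Rational(1, 2), Pow(Rational(9, 2), -1)), 9), 47502) = Add(Mul(Mul(Rational(1, 2), Rational(2, 9)), 9), 47502) = Add(Mul(Rational(1, 9), 9), 47502) = Add(1, 47502) = 47503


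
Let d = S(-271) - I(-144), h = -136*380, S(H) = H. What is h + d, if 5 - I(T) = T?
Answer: -52100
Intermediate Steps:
I(T) = 5 - T
h = -51680
d = -420 (d = -271 - (5 - 1*(-144)) = -271 - (5 + 144) = -271 - 1*149 = -271 - 149 = -420)
h + d = -51680 - 420 = -52100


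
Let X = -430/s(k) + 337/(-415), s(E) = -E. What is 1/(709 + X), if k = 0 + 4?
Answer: 830/677021 ≈ 0.0012260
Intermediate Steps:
k = 4
X = 88551/830 (X = -430/((-1*4)) + 337/(-415) = -430/(-4) + 337*(-1/415) = -430*(-1/4) - 337/415 = 215/2 - 337/415 = 88551/830 ≈ 106.69)
1/(709 + X) = 1/(709 + 88551/830) = 1/(677021/830) = 830/677021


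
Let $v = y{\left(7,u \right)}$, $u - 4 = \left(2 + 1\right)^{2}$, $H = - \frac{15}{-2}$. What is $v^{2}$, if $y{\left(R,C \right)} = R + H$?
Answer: $\frac{841}{4} \approx 210.25$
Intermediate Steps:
$H = \frac{15}{2}$ ($H = \left(-15\right) \left(- \frac{1}{2}\right) = \frac{15}{2} \approx 7.5$)
$u = 13$ ($u = 4 + \left(2 + 1\right)^{2} = 4 + 3^{2} = 4 + 9 = 13$)
$y{\left(R,C \right)} = \frac{15}{2} + R$ ($y{\left(R,C \right)} = R + \frac{15}{2} = \frac{15}{2} + R$)
$v = \frac{29}{2}$ ($v = \frac{15}{2} + 7 = \frac{29}{2} \approx 14.5$)
$v^{2} = \left(\frac{29}{2}\right)^{2} = \frac{841}{4}$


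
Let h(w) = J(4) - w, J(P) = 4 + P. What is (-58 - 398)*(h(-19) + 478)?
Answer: -230280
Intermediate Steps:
h(w) = 8 - w (h(w) = (4 + 4) - w = 8 - w)
(-58 - 398)*(h(-19) + 478) = (-58 - 398)*((8 - 1*(-19)) + 478) = -456*((8 + 19) + 478) = -456*(27 + 478) = -456*505 = -230280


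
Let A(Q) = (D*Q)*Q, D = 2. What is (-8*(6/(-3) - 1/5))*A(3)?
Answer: 1584/5 ≈ 316.80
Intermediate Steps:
A(Q) = 2*Q² (A(Q) = (2*Q)*Q = 2*Q²)
(-8*(6/(-3) - 1/5))*A(3) = (-8*(6/(-3) - 1/5))*(2*3²) = (-8*(6*(-⅓) - 1*⅕))*(2*9) = -8*(-2 - ⅕)*18 = -8*(-11/5)*18 = (88/5)*18 = 1584/5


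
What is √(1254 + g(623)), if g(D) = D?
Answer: √1877 ≈ 43.324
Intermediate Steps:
√(1254 + g(623)) = √(1254 + 623) = √1877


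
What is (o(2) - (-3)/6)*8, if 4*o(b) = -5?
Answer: -6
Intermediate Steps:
o(b) = -5/4 (o(b) = (¼)*(-5) = -5/4)
(o(2) - (-3)/6)*8 = (-5/4 - (-3)/6)*8 = (-5/4 - 3*(-⅙))*8 = (-5/4 + ½)*8 = -¾*8 = -6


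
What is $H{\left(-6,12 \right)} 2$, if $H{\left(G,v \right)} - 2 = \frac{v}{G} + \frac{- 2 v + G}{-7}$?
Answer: $\frac{60}{7} \approx 8.5714$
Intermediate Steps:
$H{\left(G,v \right)} = 2 - \frac{G}{7} + \frac{2 v}{7} + \frac{v}{G}$ ($H{\left(G,v \right)} = 2 + \left(\frac{v}{G} + \frac{- 2 v + G}{-7}\right) = 2 + \left(\frac{v}{G} + \left(G - 2 v\right) \left(- \frac{1}{7}\right)\right) = 2 - \left(- \frac{2 v}{7} + \frac{G}{7} - \frac{v}{G}\right) = 2 + \left(- \frac{G}{7} + \frac{2 v}{7} + \frac{v}{G}\right) = 2 - \frac{G}{7} + \frac{2 v}{7} + \frac{v}{G}$)
$H{\left(-6,12 \right)} 2 = \frac{12 + \frac{1}{7} \left(-6\right) \left(14 - -6 + 2 \cdot 12\right)}{-6} \cdot 2 = - \frac{12 + \frac{1}{7} \left(-6\right) \left(14 + 6 + 24\right)}{6} \cdot 2 = - \frac{12 + \frac{1}{7} \left(-6\right) 44}{6} \cdot 2 = - \frac{12 - \frac{264}{7}}{6} \cdot 2 = \left(- \frac{1}{6}\right) \left(- \frac{180}{7}\right) 2 = \frac{30}{7} \cdot 2 = \frac{60}{7}$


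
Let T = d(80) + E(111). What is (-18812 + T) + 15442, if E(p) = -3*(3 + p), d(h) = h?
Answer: -3632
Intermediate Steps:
E(p) = -9 - 3*p
T = -262 (T = 80 + (-9 - 3*111) = 80 + (-9 - 333) = 80 - 342 = -262)
(-18812 + T) + 15442 = (-18812 - 262) + 15442 = -19074 + 15442 = -3632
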